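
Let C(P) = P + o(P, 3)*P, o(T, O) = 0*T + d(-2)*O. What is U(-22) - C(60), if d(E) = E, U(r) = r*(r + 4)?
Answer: 696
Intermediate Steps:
U(r) = r*(4 + r)
o(T, O) = -2*O (o(T, O) = 0*T - 2*O = 0 - 2*O = -2*O)
C(P) = -5*P (C(P) = P + (-2*3)*P = P - 6*P = -5*P)
U(-22) - C(60) = -22*(4 - 22) - (-5)*60 = -22*(-18) - 1*(-300) = 396 + 300 = 696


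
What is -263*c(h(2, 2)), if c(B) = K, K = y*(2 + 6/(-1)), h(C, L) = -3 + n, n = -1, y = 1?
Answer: 1052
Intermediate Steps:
h(C, L) = -4 (h(C, L) = -3 - 1 = -4)
K = -4 (K = 1*(2 + 6/(-1)) = 1*(2 + 6*(-1)) = 1*(2 - 6) = 1*(-4) = -4)
c(B) = -4
-263*c(h(2, 2)) = -263*(-4) = 1052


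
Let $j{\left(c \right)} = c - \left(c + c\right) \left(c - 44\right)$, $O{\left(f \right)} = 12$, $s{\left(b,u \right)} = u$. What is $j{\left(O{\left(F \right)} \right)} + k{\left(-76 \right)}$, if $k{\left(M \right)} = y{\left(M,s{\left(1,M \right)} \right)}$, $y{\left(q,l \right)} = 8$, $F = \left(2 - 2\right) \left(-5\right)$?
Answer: $788$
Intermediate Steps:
$F = 0$ ($F = 0 \left(-5\right) = 0$)
$j{\left(c \right)} = c - 2 c \left(-44 + c\right)$
$k{\left(M \right)} = 8$
$j{\left(O{\left(F \right)} \right)} + k{\left(-76 \right)} = 12 \left(89 - 24\right) + 8 = 12 \cdot 65 + 8 = 780 + 8 = 788$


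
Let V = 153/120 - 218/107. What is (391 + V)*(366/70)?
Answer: 305649711/149800 ≈ 2040.4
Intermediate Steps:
V = -3263/4280 (V = 153*(1/120) - 218*1/107 = 51/40 - 218/107 = -3263/4280 ≈ -0.76238)
(391 + V)*(366/70) = (391 - 3263/4280)*(366/70) = 1670217*(366*(1/70))/4280 = (1670217/4280)*(183/35) = 305649711/149800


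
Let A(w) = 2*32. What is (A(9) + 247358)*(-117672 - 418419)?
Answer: -132640707402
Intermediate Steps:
A(w) = 64
(A(9) + 247358)*(-117672 - 418419) = (64 + 247358)*(-117672 - 418419) = 247422*(-536091) = -132640707402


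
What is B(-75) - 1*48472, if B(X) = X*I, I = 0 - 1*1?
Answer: -48397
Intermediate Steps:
I = -1 (I = 0 - 1 = -1)
B(X) = -X (B(X) = X*(-1) = -X)
B(-75) - 1*48472 = -1*(-75) - 1*48472 = 75 - 48472 = -48397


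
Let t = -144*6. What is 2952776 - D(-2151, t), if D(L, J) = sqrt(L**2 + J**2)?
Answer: 2952776 - 9*sqrt(66337) ≈ 2.9505e+6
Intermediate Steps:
t = -864
D(L, J) = sqrt(J**2 + L**2)
2952776 - D(-2151, t) = 2952776 - sqrt((-864)**2 + (-2151)**2) = 2952776 - sqrt(746496 + 4626801) = 2952776 - sqrt(5373297) = 2952776 - 9*sqrt(66337)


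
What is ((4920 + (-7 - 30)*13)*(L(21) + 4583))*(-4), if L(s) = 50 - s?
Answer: -81890672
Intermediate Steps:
((4920 + (-7 - 30)*13)*(L(21) + 4583))*(-4) = ((4920 + (-7 - 30)*13)*((50 - 1*21) + 4583))*(-4) = ((4920 - 37*13)*((50 - 21) + 4583))*(-4) = ((4920 - 481)*(29 + 4583))*(-4) = (4439*4612)*(-4) = 20472668*(-4) = -81890672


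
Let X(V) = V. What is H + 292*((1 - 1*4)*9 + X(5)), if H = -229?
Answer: -6653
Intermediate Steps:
H + 292*((1 - 1*4)*9 + X(5)) = -229 + 292*((1 - 1*4)*9 + 5) = -229 + 292*((1 - 4)*9 + 5) = -229 + 292*(-3*9 + 5) = -229 + 292*(-27 + 5) = -229 + 292*(-22) = -229 - 6424 = -6653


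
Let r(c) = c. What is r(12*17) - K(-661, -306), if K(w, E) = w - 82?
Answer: 947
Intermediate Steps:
K(w, E) = -82 + w
r(12*17) - K(-661, -306) = 12*17 - (-82 - 661) = 204 - 1*(-743) = 204 + 743 = 947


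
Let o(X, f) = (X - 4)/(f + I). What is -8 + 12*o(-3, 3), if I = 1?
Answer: -29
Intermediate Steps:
o(X, f) = (-4 + X)/(1 + f) (o(X, f) = (X - 4)/(f + 1) = (-4 + X)/(1 + f))
-8 + 12*o(-3, 3) = -8 + 12*((-4 - 3)/(1 + 3)) = -8 + 12*(-7/4) = -8 - 21 = -29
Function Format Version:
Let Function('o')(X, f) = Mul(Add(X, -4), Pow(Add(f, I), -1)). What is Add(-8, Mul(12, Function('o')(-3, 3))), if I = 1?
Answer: -29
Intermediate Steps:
Function('o')(X, f) = Mul(Pow(Add(1, f), -1), Add(-4, X)) (Function('o')(X, f) = Mul(Add(X, -4), Pow(Add(f, 1), -1)) = Mul(Add(-4, X), Pow(Add(1, f), -1)) = Mul(Pow(Add(1, f), -1), Add(-4, X)))
Add(-8, Mul(12, Function('o')(-3, 3))) = Add(-8, Mul(12, Mul(Pow(Add(1, 3), -1), Add(-4, -3)))) = Add(-8, Mul(12, Mul(Pow(4, -1), -7))) = Add(-8, Mul(12, Mul(Rational(1, 4), -7))) = Add(-8, Mul(12, Rational(-7, 4))) = Add(-8, -21) = -29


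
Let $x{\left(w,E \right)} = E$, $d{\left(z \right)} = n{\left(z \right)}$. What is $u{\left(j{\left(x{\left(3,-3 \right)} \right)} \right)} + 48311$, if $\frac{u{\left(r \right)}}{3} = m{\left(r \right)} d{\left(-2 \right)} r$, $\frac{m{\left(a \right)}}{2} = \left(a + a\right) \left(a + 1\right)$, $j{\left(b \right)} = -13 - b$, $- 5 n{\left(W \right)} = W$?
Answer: $43991$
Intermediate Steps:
$n{\left(W \right)} = - \frac{W}{5}$
$d{\left(z \right)} = - \frac{z}{5}$
$m{\left(a \right)} = 4 a \left(1 + a\right)$ ($m{\left(a \right)} = 2 \left(a + a\right) \left(a + 1\right) = 2 \cdot 2 a \left(1 + a\right) = 4 a \left(1 + a\right)$)
$u{\left(r \right)} = \frac{24 r^{2} \left(1 + r\right)}{5}$ ($u{\left(r \right)} = 3 \cdot 4 r \left(1 + r\right) \left(\left(- \frac{1}{5}\right) \left(-2\right)\right) r = 3 \cdot 4 r \left(1 + r\right) \frac{2}{5} r = 3 \frac{8 r \left(1 + r\right)}{5} r = 3 \frac{8 r^{2} \left(1 + r\right)}{5} = \frac{24 r^{2} \left(1 + r\right)}{5}$)
$u{\left(j{\left(x{\left(3,-3 \right)} \right)} \right)} + 48311 = \frac{24 \left(-13 - -3\right)^{2} \left(1 - 10\right)}{5} + 48311 = \frac{24 \left(-13 + 3\right)^{2} \left(1 + \left(-13 + 3\right)\right)}{5} + 48311 = \frac{24 \left(-10\right)^{2} \left(1 - 10\right)}{5} + 48311 = \frac{24}{5} \cdot 100 \left(-9\right) + 48311 = -4320 + 48311 = 43991$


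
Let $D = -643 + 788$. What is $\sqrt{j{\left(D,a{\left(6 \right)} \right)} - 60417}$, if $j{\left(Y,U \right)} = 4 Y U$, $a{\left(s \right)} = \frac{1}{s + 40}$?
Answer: $\frac{i \sqrt{31953923}}{23} \approx 245.77 i$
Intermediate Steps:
$D = 145$
$a{\left(s \right)} = \frac{1}{40 + s}$
$j{\left(Y,U \right)} = 4 U Y$
$\sqrt{j{\left(D,a{\left(6 \right)} \right)} - 60417} = \sqrt{4 \frac{1}{40 + 6} \cdot 145 - 60417} = \sqrt{4 \cdot \frac{1}{46} \cdot 145 - 60417} = \sqrt{\frac{290}{23} - 60417} = \sqrt{- \frac{1389301}{23}} = \frac{i \sqrt{31953923}}{23}$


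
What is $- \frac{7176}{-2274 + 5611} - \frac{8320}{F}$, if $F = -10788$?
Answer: $- \frac{12412712}{8999889} \approx -1.3792$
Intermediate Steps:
$- \frac{7176}{-2274 + 5611} - \frac{8320}{F} = - \frac{7176}{-2274 + 5611} - \frac{8320}{-10788} = - \frac{7176}{3337} - - \frac{2080}{2697} = \left(-7176\right) \frac{1}{3337} + \frac{2080}{2697} = - \frac{7176}{3337} + \frac{2080}{2697} = - \frac{12412712}{8999889}$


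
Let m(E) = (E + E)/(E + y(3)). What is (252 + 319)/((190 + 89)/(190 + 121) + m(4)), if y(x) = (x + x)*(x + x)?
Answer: 887905/1706 ≈ 520.46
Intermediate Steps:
y(x) = 4*x² (y(x) = (2*x)*(2*x) = 4*x²)
m(E) = 2*E/(36 + E) (m(E) = (E + E)/(E + 4*3²) = (2*E)/(E + 4*9) = (2*E)/(E + 36) = (2*E)/(36 + E) = 2*E/(36 + E))
(252 + 319)/((190 + 89)/(190 + 121) + m(4)) = (252 + 319)/((190 + 89)/(190 + 121) + 2*4/(36 + 4)) = 571/(279/311 + 2*4/40) = 571/(279*(1/311) + 2*4*(1/40)) = 571/(279/311 + ⅕) = 571/(1706/1555) = 571*(1555/1706) = 887905/1706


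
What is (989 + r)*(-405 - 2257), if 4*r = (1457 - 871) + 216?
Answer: -3166449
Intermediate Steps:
r = 401/2 (r = ((1457 - 871) + 216)/4 = (586 + 216)/4 = (1/4)*802 = 401/2 ≈ 200.50)
(989 + r)*(-405 - 2257) = (989 + 401/2)*(-405 - 2257) = (2379/2)*(-2662) = -3166449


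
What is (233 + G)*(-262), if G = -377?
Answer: 37728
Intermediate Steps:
(233 + G)*(-262) = (233 - 377)*(-262) = -144*(-262) = 37728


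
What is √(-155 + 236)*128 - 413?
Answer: 739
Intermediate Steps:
√(-155 + 236)*128 - 413 = √81*128 - 413 = 9*128 - 413 = 1152 - 413 = 739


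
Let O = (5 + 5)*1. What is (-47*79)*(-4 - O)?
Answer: 51982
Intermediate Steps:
O = 10 (O = 10*1 = 10)
(-47*79)*(-4 - O) = (-47*79)*(-4 - 1*10) = -3713*(-4 - 10) = -3713*(-14) = 51982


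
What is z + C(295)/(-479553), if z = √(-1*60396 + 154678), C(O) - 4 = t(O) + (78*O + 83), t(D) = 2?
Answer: -23099/479553 + √94282 ≈ 307.01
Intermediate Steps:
C(O) = 89 + 78*O (C(O) = 4 + (2 + (78*O + 83)) = 4 + (2 + (83 + 78*O)) = 4 + (85 + 78*O) = 89 + 78*O)
z = √94282 (z = √(-60396 + 154678) = √94282 ≈ 307.05)
z + C(295)/(-479553) = √94282 + (89 + 78*295)/(-479553) = √94282 + (89 + 23010)*(-1/479553) = √94282 + 23099*(-1/479553) = √94282 - 23099/479553 = -23099/479553 + √94282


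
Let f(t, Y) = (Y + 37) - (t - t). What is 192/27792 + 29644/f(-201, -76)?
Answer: -1907080/2509 ≈ -760.10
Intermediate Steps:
f(t, Y) = 37 + Y (f(t, Y) = (37 + Y) - 1*0 = (37 + Y) + 0 = 37 + Y)
192/27792 + 29644/f(-201, -76) = 192/27792 + 29644/(37 - 76) = 192*(1/27792) + 29644/(-39) = 4/579 + 29644*(-1/39) = 4/579 - 29644/39 = -1907080/2509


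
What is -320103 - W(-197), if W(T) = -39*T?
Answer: -327786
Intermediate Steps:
-320103 - W(-197) = -320103 - (-39)*(-197) = -320103 - 1*7683 = -320103 - 7683 = -327786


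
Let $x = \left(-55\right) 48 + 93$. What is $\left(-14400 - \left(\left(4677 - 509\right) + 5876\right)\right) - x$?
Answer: $-21897$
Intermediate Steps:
$x = -2547$ ($x = -2640 + 93 = -2547$)
$\left(-14400 - \left(\left(4677 - 509\right) + 5876\right)\right) - x = \left(-14400 - \left(\left(4677 - 509\right) + 5876\right)\right) - -2547 = \left(-14400 - \left(4168 + 5876\right)\right) + 2547 = \left(-14400 - 10044\right) + 2547 = -24444 + 2547 = -21897$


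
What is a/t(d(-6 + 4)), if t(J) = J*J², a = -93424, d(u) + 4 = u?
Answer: 11678/27 ≈ 432.52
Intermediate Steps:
d(u) = -4 + u
t(J) = J³
a/t(d(-6 + 4)) = -93424/(-4 + (-6 + 4))³ = -93424/(-4 - 2)³ = -93424/((-6)³) = -93424/(-216) = -93424*(-1/216) = 11678/27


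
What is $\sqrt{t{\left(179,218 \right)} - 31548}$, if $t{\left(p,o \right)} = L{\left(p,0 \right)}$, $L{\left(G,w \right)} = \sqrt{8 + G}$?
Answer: $\sqrt{-31548 + \sqrt{187}} \approx 177.58 i$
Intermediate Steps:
$t{\left(p,o \right)} = \sqrt{8 + p}$
$\sqrt{t{\left(179,218 \right)} - 31548} = \sqrt{\sqrt{8 + 179} - 31548} = \sqrt{\sqrt{187} - 31548} = \sqrt{-31548 + \sqrt{187}}$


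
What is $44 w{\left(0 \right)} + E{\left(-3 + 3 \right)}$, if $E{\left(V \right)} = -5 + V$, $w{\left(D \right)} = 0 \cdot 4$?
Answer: $-5$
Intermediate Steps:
$w{\left(D \right)} = 0$
$44 w{\left(0 \right)} + E{\left(-3 + 3 \right)} = 44 \cdot 0 + \left(-5 + \left(-3 + 3\right)\right) = 0 + \left(-5 + 0\right) = 0 - 5 = -5$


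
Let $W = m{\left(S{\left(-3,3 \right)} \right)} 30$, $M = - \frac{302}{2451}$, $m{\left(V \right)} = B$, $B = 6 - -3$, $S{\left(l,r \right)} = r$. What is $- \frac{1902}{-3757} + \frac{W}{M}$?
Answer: $- \frac{1242847743}{567307} \approx -2190.8$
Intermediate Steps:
$B = 9$ ($B = 6 + 3 = 9$)
$m{\left(V \right)} = 9$
$M = - \frac{302}{2451}$ ($M = \left(-302\right) \frac{1}{2451} = - \frac{302}{2451} \approx -0.12321$)
$W = 270$ ($W = 9 \cdot 30 = 270$)
$- \frac{1902}{-3757} + \frac{W}{M} = - \frac{1902}{-3757} + \frac{270}{- \frac{302}{2451}} = \left(-1902\right) \left(- \frac{1}{3757}\right) + 270 \left(- \frac{2451}{302}\right) = \frac{1902}{3757} - \frac{330885}{151} = - \frac{1242847743}{567307}$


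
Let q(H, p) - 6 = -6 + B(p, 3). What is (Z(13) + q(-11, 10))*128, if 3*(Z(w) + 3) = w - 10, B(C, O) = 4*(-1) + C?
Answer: 512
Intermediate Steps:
B(C, O) = -4 + C
Z(w) = -19/3 + w/3 (Z(w) = -3 + (w - 10)/3 = -3 + (-10 + w)/3 = -3 + (-10/3 + w/3) = -19/3 + w/3)
q(H, p) = -4 + p (q(H, p) = 6 + (-6 + (-4 + p)) = 6 + (-10 + p) = -4 + p)
(Z(13) + q(-11, 10))*128 = ((-19/3 + (⅓)*13) + (-4 + 10))*128 = ((-19/3 + 13/3) + 6)*128 = (-2 + 6)*128 = 4*128 = 512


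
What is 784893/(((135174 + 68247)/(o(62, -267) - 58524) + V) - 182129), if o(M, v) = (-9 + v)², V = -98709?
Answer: -4618310412/1652382985 ≈ -2.7949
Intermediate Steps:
784893/(((135174 + 68247)/(o(62, -267) - 58524) + V) - 182129) = 784893/(((135174 + 68247)/((-9 - 267)² - 58524) - 98709) - 182129) = 784893/((203421/((-276)² - 58524) - 98709) - 182129) = 784893/((203421/(76176 - 58524) - 98709) - 182129) = 784893/((203421/17652 - 98709) - 182129) = 784893/((203421*(1/17652) - 98709) - 182129) = 784893/((67807/5884 - 98709) - 182129) = 784893/(-580735949/5884 - 182129) = 784893/(-1652382985/5884) = 784893*(-5884/1652382985) = -4618310412/1652382985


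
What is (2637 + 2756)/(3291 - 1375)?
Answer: 5393/1916 ≈ 2.8147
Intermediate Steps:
(2637 + 2756)/(3291 - 1375) = 5393/1916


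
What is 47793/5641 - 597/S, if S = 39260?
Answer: 1872985503/221465660 ≈ 8.4572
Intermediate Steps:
47793/5641 - 597/S = 47793/5641 - 597/39260 = 1872985503/221465660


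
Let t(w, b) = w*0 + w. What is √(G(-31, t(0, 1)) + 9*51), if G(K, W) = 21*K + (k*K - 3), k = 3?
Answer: 12*I*√2 ≈ 16.971*I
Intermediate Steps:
t(w, b) = w (t(w, b) = 0 + w = w)
G(K, W) = -3 + 24*K (G(K, W) = 21*K + (3*K - 3) = 21*K + (-3 + 3*K) = -3 + 24*K)
√(G(-31, t(0, 1)) + 9*51) = √((-3 + 24*(-31)) + 9*51) = √((-3 - 744) + 459) = √(-747 + 459) = √(-288) = 12*I*√2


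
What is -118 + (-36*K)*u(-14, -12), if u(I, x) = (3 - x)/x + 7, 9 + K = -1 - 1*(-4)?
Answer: 1124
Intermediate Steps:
K = -6 (K = -9 + (-1 - 1*(-4)) = -9 + (-1 + 4) = -9 + 3 = -6)
u(I, x) = 7 + (3 - x)/x (u(I, x) = (3 - x)/x + 7 = 7 + (3 - x)/x)
-118 + (-36*K)*u(-14, -12) = -118 + (-36*(-6))*(6 + 3/(-12)) = -118 + 216*(6 + 3*(-1/12)) = -118 + 216*(6 - ¼) = -118 + 216*(23/4) = -118 + 1242 = 1124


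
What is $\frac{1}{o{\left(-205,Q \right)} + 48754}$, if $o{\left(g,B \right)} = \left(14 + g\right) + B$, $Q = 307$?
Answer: $\frac{1}{48870} \approx 2.0462 \cdot 10^{-5}$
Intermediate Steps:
$o{\left(g,B \right)} = 14 + B + g$
$\frac{1}{o{\left(-205,Q \right)} + 48754} = \frac{1}{\left(14 + 307 - 205\right) + 48754} = \frac{1}{116 + 48754} = \frac{1}{48870}$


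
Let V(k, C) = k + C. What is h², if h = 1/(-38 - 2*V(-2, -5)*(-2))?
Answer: 1/4356 ≈ 0.00022957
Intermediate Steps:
V(k, C) = C + k
h = -1/66 (h = 1/(-38 - 2*(-5 - 2)*(-2)) = 1/(-38 - 2*(-7)*(-2)) = 1/(-38 + 14*(-2)) = 1/(-38 - 28) = 1/(-66) = -1/66 ≈ -0.015152)
h² = (-1/66)² = 1/4356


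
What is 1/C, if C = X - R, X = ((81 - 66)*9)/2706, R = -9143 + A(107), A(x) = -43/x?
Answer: 96514/882471103 ≈ 0.00010937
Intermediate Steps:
R = -978344/107 (R = -9143 - 43/107 = -978344/107 ≈ -9143.4)
X = 45/902 (X = (15*9)*(1/2706) = 135*(1/2706) = 45/902 ≈ 0.049889)
C = 882471103/96514 (C = 45/902 - 1*(-978344/107) = 45/902 + 978344/107 = 882471103/96514 ≈ 9143.5)
1/C = 1/(882471103/96514) = 96514/882471103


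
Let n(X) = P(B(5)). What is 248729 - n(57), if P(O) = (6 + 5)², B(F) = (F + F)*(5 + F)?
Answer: 248608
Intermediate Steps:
B(F) = 2*F*(5 + F) (B(F) = (2*F)*(5 + F) = 2*F*(5 + F))
P(O) = 121 (P(O) = 11² = 121)
n(X) = 121
248729 - n(57) = 248729 - 1*121 = 248729 - 121 = 248608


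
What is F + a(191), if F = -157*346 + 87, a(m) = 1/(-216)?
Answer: -11714761/216 ≈ -54235.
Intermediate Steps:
a(m) = -1/216
F = -54235 (F = -54322 + 87 = -54235)
F + a(191) = -54235 - 1/216 = -11714761/216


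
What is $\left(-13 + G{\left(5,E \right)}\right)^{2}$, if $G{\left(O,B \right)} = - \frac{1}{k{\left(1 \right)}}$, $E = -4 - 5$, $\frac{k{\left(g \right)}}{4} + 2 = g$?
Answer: $\frac{2601}{16} \approx 162.56$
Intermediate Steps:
$k{\left(g \right)} = -8 + 4 g$
$E = -9$
$G{\left(O,B \right)} = \frac{1}{4}$ ($G{\left(O,B \right)} = - \frac{1}{-8 + 4 \cdot 1} = - \frac{1}{-8 + 4} = - \frac{1}{-4} = \left(-1\right) \left(- \frac{1}{4}\right) = \frac{1}{4}$)
$\left(-13 + G{\left(5,E \right)}\right)^{2} = \left(-13 + \frac{1}{4}\right)^{2} = \left(- \frac{51}{4}\right)^{2} = \frac{2601}{16}$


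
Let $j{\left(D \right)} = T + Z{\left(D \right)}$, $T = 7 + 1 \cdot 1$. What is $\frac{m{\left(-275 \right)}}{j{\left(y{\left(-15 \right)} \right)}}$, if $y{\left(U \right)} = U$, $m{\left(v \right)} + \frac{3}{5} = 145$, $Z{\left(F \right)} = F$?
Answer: $- \frac{722}{35} \approx -20.629$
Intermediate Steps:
$m{\left(v \right)} = \frac{722}{5}$ ($m{\left(v \right)} = - \frac{3}{5} + 145 = \frac{722}{5}$)
$T = 8$ ($T = 7 + 1 = 8$)
$j{\left(D \right)} = 8 + D$
$\frac{m{\left(-275 \right)}}{j{\left(y{\left(-15 \right)} \right)}} = \frac{722}{5 \left(8 - 15\right)} = \frac{722}{5 \left(-7\right)} = \frac{722}{5} \left(- \frac{1}{7}\right) = - \frac{722}{35}$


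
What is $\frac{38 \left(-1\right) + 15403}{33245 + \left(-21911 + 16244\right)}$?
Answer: $\frac{15365}{27578} \approx 0.55715$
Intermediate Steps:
$\frac{38 \left(-1\right) + 15403}{33245 + \left(-21911 + 16244\right)} = \frac{-38 + 15403}{33245 - 5667} = \frac{15365}{27578}$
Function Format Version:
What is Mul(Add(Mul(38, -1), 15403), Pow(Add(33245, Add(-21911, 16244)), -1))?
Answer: Rational(15365, 27578) ≈ 0.55715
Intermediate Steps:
Mul(Add(Mul(38, -1), 15403), Pow(Add(33245, Add(-21911, 16244)), -1)) = Mul(Add(-38, 15403), Pow(Add(33245, -5667), -1)) = Mul(15365, Pow(27578, -1)) = Mul(15365, Rational(1, 27578)) = Rational(15365, 27578)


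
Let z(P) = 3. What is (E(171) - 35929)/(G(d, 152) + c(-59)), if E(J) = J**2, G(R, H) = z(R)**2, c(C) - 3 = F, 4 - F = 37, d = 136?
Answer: 6688/21 ≈ 318.48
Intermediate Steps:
F = -33 (F = 4 - 1*37 = 4 - 37 = -33)
c(C) = -30 (c(C) = 3 - 33 = -30)
G(R, H) = 9 (G(R, H) = 3**2 = 9)
(E(171) - 35929)/(G(d, 152) + c(-59)) = (171**2 - 35929)/(9 - 30) = (29241 - 35929)/(-21) = -6688*(-1/21) = 6688/21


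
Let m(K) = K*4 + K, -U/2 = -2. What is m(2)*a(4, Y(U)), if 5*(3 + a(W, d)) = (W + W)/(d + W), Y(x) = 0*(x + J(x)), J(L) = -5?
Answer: -26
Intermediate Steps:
U = 4 (U = -2*(-2) = 4)
Y(x) = 0 (Y(x) = 0*(x - 5) = 0*(-5 + x) = 0)
m(K) = 5*K (m(K) = 4*K + K = 5*K)
a(W, d) = -3 + 2*W/(5*(W + d)) (a(W, d) = -3 + ((W + W)/(d + W))/5 = -3 + ((2*W)/(W + d))/5 = -3 + (2*W/(W + d))/5 = -3 + 2*W/(5*(W + d)))
m(2)*a(4, Y(U)) = (5*2)*((-3*0 - 13/5*4)/(4 + 0)) = 10*((0 - 52/5)/4) = 10*((¼)*(-52/5)) = 10*(-13/5) = -26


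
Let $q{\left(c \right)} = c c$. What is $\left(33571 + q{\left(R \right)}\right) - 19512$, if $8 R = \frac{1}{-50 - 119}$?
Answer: $\frac{25698502337}{1827904} \approx 14059.0$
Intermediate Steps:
$R = - \frac{1}{1352}$ ($R = \frac{1}{8 \left(-50 - 119\right)} = \frac{1}{8 \left(-169\right)} = \frac{1}{8} \left(- \frac{1}{169}\right) = - \frac{1}{1352} \approx -0.00073965$)
$q{\left(c \right)} = c^{2}$
$\left(33571 + q{\left(R \right)}\right) - 19512 = \left(33571 + \left(- \frac{1}{1352}\right)^{2}\right) - 19512 = \left(33571 + \frac{1}{1827904}\right) - 19512 = \frac{61364565185}{1827904} - 19512 = \frac{25698502337}{1827904}$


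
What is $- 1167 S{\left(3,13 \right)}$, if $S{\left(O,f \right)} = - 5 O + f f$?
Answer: $-179718$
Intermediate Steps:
$S{\left(O,f \right)} = f^{2} - 5 O$ ($S{\left(O,f \right)} = - 5 O + f^{2} = f^{2} - 5 O$)
$- 1167 S{\left(3,13 \right)} = - 1167 \left(13^{2} - 15\right) = - 1167 \left(169 - 15\right) = \left(-1167\right) 154 = -179718$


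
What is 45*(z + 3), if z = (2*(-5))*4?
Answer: -1665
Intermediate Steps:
z = -40 (z = -10*4 = -40)
45*(z + 3) = 45*(-40 + 3) = 45*(-37) = -1665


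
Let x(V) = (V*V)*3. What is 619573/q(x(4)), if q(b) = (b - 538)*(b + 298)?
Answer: -619573/169540 ≈ -3.6544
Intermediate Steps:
x(V) = 3*V**2 (x(V) = V**2*3 = 3*V**2)
q(b) = (-538 + b)*(298 + b)
619573/q(x(4)) = 619573/(-160324 + (3*4**2)**2 - 720*4**2) = 619573/(-160324 + (3*16)**2 - 720*16) = 619573/(-160324 + 48**2 - 240*48) = 619573/(-160324 + 2304 - 11520) = 619573/(-169540) = 619573*(-1/169540) = -619573/169540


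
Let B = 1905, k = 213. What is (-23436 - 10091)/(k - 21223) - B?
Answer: -39990523/21010 ≈ -1903.4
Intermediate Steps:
(-23436 - 10091)/(k - 21223) - B = (-23436 - 10091)/(213 - 21223) - 1*1905 = -33527/(-21010) - 1905 = -33527*(-1/21010) - 1905 = 33527/21010 - 1905 = -39990523/21010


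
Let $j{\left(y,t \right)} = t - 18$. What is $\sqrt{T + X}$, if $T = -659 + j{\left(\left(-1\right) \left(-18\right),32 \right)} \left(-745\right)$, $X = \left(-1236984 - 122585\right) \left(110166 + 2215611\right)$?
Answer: $i \sqrt{3162054321202} \approx 1.7782 \cdot 10^{6} i$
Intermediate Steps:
$j{\left(y,t \right)} = -18 + t$
$X = -3162054310113$ ($X = \left(-1359569\right) 2325777 = -3162054310113$)
$T = -11089$ ($T = -659 + \left(-18 + 32\right) \left(-745\right) = -659 + 14 \left(-745\right) = -659 - 10430 = -11089$)
$\sqrt{T + X} = \sqrt{-11089 - 3162054310113} = \sqrt{-3162054321202} = i \sqrt{3162054321202}$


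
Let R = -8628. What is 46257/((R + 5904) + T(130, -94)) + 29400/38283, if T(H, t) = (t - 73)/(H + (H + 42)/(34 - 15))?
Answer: -212710668662/13125565363 ≈ -16.206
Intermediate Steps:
T(H, t) = (-73 + t)/(42/19 + 20*H/19) (T(H, t) = (-73 + t)/(H + (42 + H)/19) = (-73 + t)/(H + (42 + H)*(1/19)) = (-73 + t)/(H + (42/19 + H/19)) = (-73 + t)/(42/19 + 20*H/19))
46257/((R + 5904) + T(130, -94)) + 29400/38283 = 46257/((-8628 + 5904) + 19*(-73 - 94)/(2*(21 + 10*130))) + 29400/38283 = 46257/(-2724 + (19/2)*(-167)/(21 + 1300)) + 29400*(1/38283) = 46257/(-2724 + (19/2)*(-167)/1321) + 1400/1823 = 46257/(-2724 + (19/2)*(1/1321)*(-167)) + 1400/1823 = 46257/(-2724 - 3173/2642) + 1400/1823 = 46257/(-7199981/2642) + 1400/1823 = 46257*(-2642/7199981) + 1400/1823 = -122210994/7199981 + 1400/1823 = -212710668662/13125565363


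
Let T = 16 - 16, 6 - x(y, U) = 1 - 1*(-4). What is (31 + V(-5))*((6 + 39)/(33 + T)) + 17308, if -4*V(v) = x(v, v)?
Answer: 763397/44 ≈ 17350.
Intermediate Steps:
x(y, U) = 1 (x(y, U) = 6 - (1 - 1*(-4)) = 6 - (1 + 4) = 6 - 1*5 = 6 - 5 = 1)
V(v) = -¼ (V(v) = -¼*1 = -¼)
T = 0
(31 + V(-5))*((6 + 39)/(33 + T)) + 17308 = (31 - ¼)*((6 + 39)/(33 + 0)) + 17308 = 123*(45/33)/4 + 17308 = 123*(45*(1/33))/4 + 17308 = (123/4)*(15/11) + 17308 = 1845/44 + 17308 = 763397/44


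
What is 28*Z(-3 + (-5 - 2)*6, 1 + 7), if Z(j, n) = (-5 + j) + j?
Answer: -2660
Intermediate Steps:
Z(j, n) = -5 + 2*j
28*Z(-3 + (-5 - 2)*6, 1 + 7) = 28*(-5 + 2*(-3 + (-5 - 2)*6)) = 28*(-5 + 2*(-3 - 7*6)) = 28*(-5 + 2*(-3 - 42)) = 28*(-5 + 2*(-45)) = 28*(-5 - 90) = 28*(-95) = -2660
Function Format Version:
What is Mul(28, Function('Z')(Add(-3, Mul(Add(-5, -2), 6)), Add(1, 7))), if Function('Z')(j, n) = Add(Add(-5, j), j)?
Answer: -2660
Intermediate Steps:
Function('Z')(j, n) = Add(-5, Mul(2, j))
Mul(28, Function('Z')(Add(-3, Mul(Add(-5, -2), 6)), Add(1, 7))) = Mul(28, Add(-5, Mul(2, Add(-3, Mul(Add(-5, -2), 6))))) = Mul(28, Add(-5, Mul(2, Add(-3, Mul(-7, 6))))) = Mul(28, Add(-5, Mul(2, Add(-3, -42)))) = Mul(28, Add(-5, Mul(2, -45))) = Mul(28, Add(-5, -90)) = Mul(28, -95) = -2660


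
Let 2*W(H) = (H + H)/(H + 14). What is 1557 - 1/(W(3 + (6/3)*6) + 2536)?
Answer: 114531334/73559 ≈ 1557.0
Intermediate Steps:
W(H) = H/(14 + H) (W(H) = ((H + H)/(H + 14))/2 = ((2*H)/(14 + H))/2 = (2*H/(14 + H))/2 = H/(14 + H))
1557 - 1/(W(3 + (6/3)*6) + 2536) = 1557 - 1/((3 + (6/3)*6)/(14 + (3 + (6/3)*6)) + 2536) = 1557 - 1/((3 + (6*(⅓))*6)/(14 + (3 + (6*(⅓))*6)) + 2536) = 1557 - 1/((3 + 2*6)/(14 + (3 + 2*6)) + 2536) = 1557 - 1/((3 + 12)/(14 + (3 + 12)) + 2536) = 1557 - 1/(15/(14 + 15) + 2536) = 1557 - 1/(15/29 + 2536) = 1557 - 1/73559/29 = 1557 - 1*29/73559 = 1557 - 29/73559 = 114531334/73559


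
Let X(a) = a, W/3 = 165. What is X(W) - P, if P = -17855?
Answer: 18350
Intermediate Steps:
W = 495 (W = 3*165 = 495)
X(W) - P = 495 - 1*(-17855) = 495 + 17855 = 18350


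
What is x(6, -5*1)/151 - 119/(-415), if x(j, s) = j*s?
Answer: 5519/62665 ≈ 0.088071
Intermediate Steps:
x(6, -5*1)/151 - 119/(-415) = (6*(-5*1))/151 - 119/(-415) = (6*(-5))*(1/151) - 119*(-1/415) = -30*1/151 + 119/415 = -30/151 + 119/415 = 5519/62665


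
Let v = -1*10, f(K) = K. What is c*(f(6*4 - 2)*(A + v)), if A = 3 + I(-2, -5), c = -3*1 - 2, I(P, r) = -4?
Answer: 1210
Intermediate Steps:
v = -10
c = -5 (c = -3 - 2 = -5)
A = -1 (A = 3 - 4 = -1)
c*(f(6*4 - 2)*(A + v)) = -5*(6*4 - 2)*(-1 - 10) = -5*(24 - 2)*(-11) = -110*(-11) = -5*(-242) = 1210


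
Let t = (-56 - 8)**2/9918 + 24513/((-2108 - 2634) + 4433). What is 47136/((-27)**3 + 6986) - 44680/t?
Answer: 57572957215560/102360788873 ≈ 562.45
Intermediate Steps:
t = -40309045/510777 (t = (-64)**2*(1/9918) + 24513/(-4742 + 4433) = 4096*(1/9918) + 24513/(-309) = 2048/4959 + 24513*(-1/309) = 2048/4959 - 8171/103 = -40309045/510777 ≈ -78.917)
47136/((-27)**3 + 6986) - 44680/t = 47136/((-27)**3 + 6986) - 44680/(-40309045/510777) = 47136/(-19683 + 6986) - 44680*(-510777/40309045) = 47136/(-12697) + 4564303272/8061809 = 47136*(-1/12697) + 4564303272/8061809 = -47136/12697 + 4564303272/8061809 = 57572957215560/102360788873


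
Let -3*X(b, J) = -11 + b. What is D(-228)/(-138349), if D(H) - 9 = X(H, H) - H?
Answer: -950/415047 ≈ -0.0022889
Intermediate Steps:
X(b, J) = 11/3 - b/3 (X(b, J) = -(-11 + b)/3 = 11/3 - b/3)
D(H) = 38/3 - 4*H/3 (D(H) = 9 + ((11/3 - H/3) - H) = 9 + (11/3 - 4*H/3) = 38/3 - 4*H/3)
D(-228)/(-138349) = (38/3 - 4/3*(-228))/(-138349) = (38/3 + 304)*(-1/138349) = (950/3)*(-1/138349) = -950/415047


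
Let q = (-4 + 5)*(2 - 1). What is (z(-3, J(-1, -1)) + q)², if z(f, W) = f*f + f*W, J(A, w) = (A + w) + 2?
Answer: 100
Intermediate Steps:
q = 1 (q = 1*1 = 1)
J(A, w) = 2 + A + w
z(f, W) = f² + W*f
(z(-3, J(-1, -1)) + q)² = (-3*((2 - 1 - 1) - 3) + 1)² = (-3*(0 - 3) + 1)² = (-3*(-3) + 1)² = (9 + 1)² = 10² = 100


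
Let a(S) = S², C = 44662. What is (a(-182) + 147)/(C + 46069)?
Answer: 33271/90731 ≈ 0.36670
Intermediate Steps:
(a(-182) + 147)/(C + 46069) = ((-182)² + 147)/(44662 + 46069) = (33124 + 147)/90731 = 33271*(1/90731) = 33271/90731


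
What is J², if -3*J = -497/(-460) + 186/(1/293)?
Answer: 628483690958929/1904400 ≈ 3.3002e+8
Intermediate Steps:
J = -25069577/1380 (J = -(-497/(-460) + 186/(1/293))/3 = -(-497*(-1/460) + 186/(1/293))/3 = -(497/460 + 186*293)/3 = -(497/460 + 54498)/3 = -⅓*25069577/460 = -25069577/1380 ≈ -18166.)
J² = (-25069577/1380)² = 628483690958929/1904400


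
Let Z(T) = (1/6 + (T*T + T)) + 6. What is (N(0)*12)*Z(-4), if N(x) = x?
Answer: 0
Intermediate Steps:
Z(T) = 37/6 + T + T**2 (Z(T) = (1/6 + (T**2 + T)) + 6 = (1/6 + (T + T**2)) + 6 = (1/6 + T + T**2) + 6 = 37/6 + T + T**2)
(N(0)*12)*Z(-4) = (0*12)*(37/6 - 4 + (-4)**2) = 0*(37/6 - 4 + 16) = 0*(109/6) = 0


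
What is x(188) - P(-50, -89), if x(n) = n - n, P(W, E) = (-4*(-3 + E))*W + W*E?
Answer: 13950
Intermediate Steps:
P(W, E) = E*W + W*(12 - 4*E) (P(W, E) = (12 - 4*E)*W + E*W = W*(12 - 4*E) + E*W = E*W + W*(12 - 4*E))
x(n) = 0
x(188) - P(-50, -89) = 0 - 3*(-50)*(4 - 1*(-89)) = 0 - 3*(-50)*(4 + 89) = 0 - 3*(-50)*93 = 0 - 1*(-13950) = 0 + 13950 = 13950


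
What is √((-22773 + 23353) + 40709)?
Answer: √41289 ≈ 203.20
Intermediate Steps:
√((-22773 + 23353) + 40709) = √(580 + 40709) = √41289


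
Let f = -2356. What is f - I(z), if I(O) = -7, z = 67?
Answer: -2349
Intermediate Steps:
f - I(z) = -2356 - 1*(-7) = -2356 + 7 = -2349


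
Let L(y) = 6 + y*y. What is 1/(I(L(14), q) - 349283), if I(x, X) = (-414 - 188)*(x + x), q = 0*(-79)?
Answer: -1/592491 ≈ -1.6878e-6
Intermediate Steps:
q = 0
L(y) = 6 + y²
I(x, X) = -1204*x
1/(I(L(14), q) - 349283) = 1/(-1204*(6 + 14²) - 349283) = 1/(-1204*(6 + 196) - 349283) = 1/(-1204*202 - 349283) = 1/(-243208 - 349283) = 1/(-592491) = -1/592491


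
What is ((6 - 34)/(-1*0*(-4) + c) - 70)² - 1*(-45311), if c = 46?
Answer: 26606895/529 ≈ 50297.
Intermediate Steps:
((6 - 34)/(-1*0*(-4) + c) - 70)² - 1*(-45311) = ((6 - 34)/(-1*0*(-4) + 46) - 70)² - 1*(-45311) = (-28/(0*(-4) + 46) - 70)² + 45311 = (-28/(0 + 46) - 70)² + 45311 = (-28/46 - 70)² + 45311 = (-28*1/46 - 70)² + 45311 = (-14/23 - 70)² + 45311 = (-1624/23)² + 45311 = 2637376/529 + 45311 = 26606895/529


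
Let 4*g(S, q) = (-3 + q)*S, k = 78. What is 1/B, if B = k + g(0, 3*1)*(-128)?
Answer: 1/78 ≈ 0.012821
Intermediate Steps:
g(S, q) = S*(-3 + q)/4 (g(S, q) = ((-3 + q)*S)/4 = (S*(-3 + q))/4 = S*(-3 + q)/4)
B = 78 (B = 78 + ((¼)*0*(-3 + 3*1))*(-128) = 78 + ((¼)*0*(-3 + 3))*(-128) = 78 + ((¼)*0*0)*(-128) = 78 + 0*(-128) = 78 + 0 = 78)
1/B = 1/78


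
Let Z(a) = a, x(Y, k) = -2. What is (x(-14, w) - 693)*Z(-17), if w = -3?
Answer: 11815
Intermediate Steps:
(x(-14, w) - 693)*Z(-17) = (-2 - 693)*(-17) = -695*(-17) = 11815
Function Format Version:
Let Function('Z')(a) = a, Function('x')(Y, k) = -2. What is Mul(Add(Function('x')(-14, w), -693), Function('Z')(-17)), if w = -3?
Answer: 11815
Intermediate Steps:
Mul(Add(Function('x')(-14, w), -693), Function('Z')(-17)) = Mul(Add(-2, -693), -17) = Mul(-695, -17) = 11815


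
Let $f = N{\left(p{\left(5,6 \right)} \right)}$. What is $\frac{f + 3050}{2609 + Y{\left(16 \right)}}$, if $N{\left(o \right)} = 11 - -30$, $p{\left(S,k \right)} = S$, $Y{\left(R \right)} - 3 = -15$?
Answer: $\frac{3091}{2597} \approx 1.1902$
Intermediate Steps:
$Y{\left(R \right)} = -12$ ($Y{\left(R \right)} = 3 - 15 = -12$)
$N{\left(o \right)} = 41$ ($N{\left(o \right)} = 11 + 30 = 41$)
$f = 41$
$\frac{f + 3050}{2609 + Y{\left(16 \right)}} = \frac{41 + 3050}{2609 - 12} = \frac{3091}{2597}$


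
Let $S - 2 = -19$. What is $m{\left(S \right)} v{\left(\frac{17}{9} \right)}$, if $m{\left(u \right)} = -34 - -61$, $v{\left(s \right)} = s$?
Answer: $51$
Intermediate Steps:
$S = -17$ ($S = 2 - 19 = -17$)
$m{\left(u \right)} = 27$ ($m{\left(u \right)} = -34 + 61 = 27$)
$m{\left(S \right)} v{\left(\frac{17}{9} \right)} = 27 \cdot \frac{17}{9} = 51$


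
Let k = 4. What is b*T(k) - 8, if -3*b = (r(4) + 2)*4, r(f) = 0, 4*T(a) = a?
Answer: -32/3 ≈ -10.667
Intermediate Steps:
T(a) = a/4
b = -8/3 (b = -(0 + 2)*4/3 = -2*4/3 = -⅓*8 = -8/3 ≈ -2.6667)
b*T(k) - 8 = -2*4/3 - 8 = -8/3*1 - 8 = -8/3 - 8 = -32/3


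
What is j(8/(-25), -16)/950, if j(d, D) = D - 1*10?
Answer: -13/475 ≈ -0.027368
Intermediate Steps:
j(d, D) = -10 + D (j(d, D) = D - 10 = -10 + D)
j(8/(-25), -16)/950 = (-10 - 16)/950 = -26*1/950 = -13/475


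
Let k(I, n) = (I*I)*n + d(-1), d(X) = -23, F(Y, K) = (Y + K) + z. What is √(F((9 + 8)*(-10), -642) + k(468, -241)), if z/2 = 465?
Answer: I*√52784689 ≈ 7265.3*I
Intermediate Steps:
z = 930 (z = 2*465 = 930)
F(Y, K) = 930 + K + Y (F(Y, K) = (Y + K) + 930 = (K + Y) + 930 = 930 + K + Y)
k(I, n) = -23 + n*I² (k(I, n) = (I*I)*n - 23 = I²*n - 23 = n*I² - 23 = -23 + n*I²)
√(F((9 + 8)*(-10), -642) + k(468, -241)) = √((930 - 642 + (9 + 8)*(-10)) + (-23 - 241*468²)) = √((930 - 642 + 17*(-10)) + (-23 - 241*219024)) = √((930 - 642 - 170) + (-23 - 52784784)) = √(118 - 52784807) = √(-52784689) = I*√52784689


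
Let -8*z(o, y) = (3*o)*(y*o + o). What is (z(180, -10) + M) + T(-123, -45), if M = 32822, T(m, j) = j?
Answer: 142127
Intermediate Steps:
z(o, y) = -3*o*(o + o*y)/8 (z(o, y) = -3*o*(y*o + o)/8 = -3*o*(o*y + o)/8 = -3*o*(o + o*y)/8)
(z(180, -10) + M) + T(-123, -45) = ((3/8)*180²*(-1 - 1*(-10)) + 32822) - 45 = ((3/8)*32400*(-1 + 10) + 32822) - 45 = ((3/8)*32400*9 + 32822) - 45 = (109350 + 32822) - 45 = 142172 - 45 = 142127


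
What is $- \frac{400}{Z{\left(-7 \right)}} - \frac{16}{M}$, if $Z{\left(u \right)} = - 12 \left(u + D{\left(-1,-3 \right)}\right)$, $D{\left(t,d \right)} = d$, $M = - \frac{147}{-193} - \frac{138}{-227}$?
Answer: $- \frac{900986}{60003} \approx -15.016$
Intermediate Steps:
$M = \frac{60003}{43811}$ ($M = \left(-147\right) \left(- \frac{1}{193}\right) - - \frac{138}{227} = \frac{147}{193} + \frac{138}{227} = \frac{60003}{43811} \approx 1.3696$)
$Z{\left(u \right)} = 36 - 12 u$ ($Z{\left(u \right)} = - 12 \left(u - 3\right) = - 12 \left(-3 + u\right) = 36 - 12 u$)
$- \frac{400}{Z{\left(-7 \right)}} - \frac{16}{M} = - \frac{400}{36 - -84} - \frac{16}{\frac{60003}{43811}} = - \frac{400}{36 + 84} - \frac{700976}{60003} = - \frac{400}{120} - \frac{700976}{60003} = \left(-400\right) \frac{1}{120} - \frac{700976}{60003} = - \frac{10}{3} - \frac{700976}{60003} = - \frac{900986}{60003}$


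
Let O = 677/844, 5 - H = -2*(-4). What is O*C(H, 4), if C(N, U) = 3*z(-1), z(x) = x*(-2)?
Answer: 2031/422 ≈ 4.8128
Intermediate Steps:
z(x) = -2*x
H = -3 (H = 5 - (-2)*(-4) = 5 - 1*8 = 5 - 8 = -3)
C(N, U) = 6 (C(N, U) = 3*(-2*(-1)) = 3*2 = 6)
O = 677/844 (O = 677*(1/844) = 677/844 ≈ 0.80213)
O*C(H, 4) = (677/844)*6 = 2031/422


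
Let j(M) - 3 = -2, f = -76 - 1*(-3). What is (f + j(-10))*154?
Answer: -11088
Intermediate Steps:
f = -73 (f = -76 + 3 = -73)
j(M) = 1 (j(M) = 3 - 2 = 1)
(f + j(-10))*154 = (-73 + 1)*154 = -72*154 = -11088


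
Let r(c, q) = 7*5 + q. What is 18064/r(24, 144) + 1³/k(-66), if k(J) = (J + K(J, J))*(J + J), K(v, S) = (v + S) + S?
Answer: 629494451/6237792 ≈ 100.92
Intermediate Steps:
K(v, S) = v + 2*S (K(v, S) = (S + v) + S = v + 2*S)
r(c, q) = 35 + q
k(J) = 8*J² (k(J) = (J + (J + 2*J))*(J + J) = (J + 3*J)*(2*J) = (4*J)*(2*J) = 8*J²)
18064/r(24, 144) + 1³/k(-66) = 18064/(35 + 144) + 1³/((8*(-66)²)) = 18064/179 + 1/(8*4356) = 18064*(1/179) + 1/34848 = 18064/179 + 1*(1/34848) = 18064/179 + 1/34848 = 629494451/6237792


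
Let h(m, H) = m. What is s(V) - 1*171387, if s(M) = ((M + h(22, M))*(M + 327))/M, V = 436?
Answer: -341171/2 ≈ -1.7059e+5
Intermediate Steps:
s(M) = (22 + M)*(327 + M)/M (s(M) = ((M + 22)*(M + 327))/M = ((22 + M)*(327 + M))/M = (22 + M)*(327 + M)/M)
s(V) - 1*171387 = (349 + 436 + 7194/436) - 1*171387 = (349 + 436 + 7194*(1/436)) - 171387 = (349 + 436 + 33/2) - 171387 = 1603/2 - 171387 = -341171/2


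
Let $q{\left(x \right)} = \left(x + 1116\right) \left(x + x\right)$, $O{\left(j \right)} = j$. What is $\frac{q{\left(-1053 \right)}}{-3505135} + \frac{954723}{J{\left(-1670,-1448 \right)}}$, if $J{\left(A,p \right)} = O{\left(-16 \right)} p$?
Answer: $\frac{3349506886509}{81206967680} \approx 41.247$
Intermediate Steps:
$J{\left(A,p \right)} = - 16 p$
$q{\left(x \right)} = 2 x \left(1116 + x\right)$ ($q{\left(x \right)} = \left(1116 + x\right) 2 x = 2 x \left(1116 + x\right)$)
$\frac{q{\left(-1053 \right)}}{-3505135} + \frac{954723}{J{\left(-1670,-1448 \right)}} = \frac{2 \left(-1053\right) \left(1116 - 1053\right)}{-3505135} + \frac{954723}{\left(-16\right) \left(-1448\right)} = 2 \left(-1053\right) 63 \left(- \frac{1}{3505135}\right) + \frac{954723}{23168} = \left(-132678\right) \left(- \frac{1}{3505135}\right) + 954723 \cdot \frac{1}{23168} = \frac{132678}{3505135} + \frac{954723}{23168} = \frac{3349506886509}{81206967680}$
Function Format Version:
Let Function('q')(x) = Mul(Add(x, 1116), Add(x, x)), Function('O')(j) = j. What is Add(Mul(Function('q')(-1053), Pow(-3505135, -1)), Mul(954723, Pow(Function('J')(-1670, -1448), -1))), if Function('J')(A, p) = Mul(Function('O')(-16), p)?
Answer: Rational(3349506886509, 81206967680) ≈ 41.247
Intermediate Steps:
Function('J')(A, p) = Mul(-16, p)
Function('q')(x) = Mul(2, x, Add(1116, x)) (Function('q')(x) = Mul(Add(1116, x), Mul(2, x)) = Mul(2, x, Add(1116, x)))
Add(Mul(Function('q')(-1053), Pow(-3505135, -1)), Mul(954723, Pow(Function('J')(-1670, -1448), -1))) = Add(Mul(Mul(2, -1053, Add(1116, -1053)), Pow(-3505135, -1)), Mul(954723, Pow(Mul(-16, -1448), -1))) = Add(Mul(Mul(2, -1053, 63), Rational(-1, 3505135)), Mul(954723, Pow(23168, -1))) = Add(Mul(-132678, Rational(-1, 3505135)), Mul(954723, Rational(1, 23168))) = Add(Rational(132678, 3505135), Rational(954723, 23168)) = Rational(3349506886509, 81206967680)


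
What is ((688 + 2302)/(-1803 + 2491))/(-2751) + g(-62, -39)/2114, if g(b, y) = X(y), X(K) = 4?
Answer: 6377/20413992 ≈ 0.00031238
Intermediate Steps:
g(b, y) = 4
((688 + 2302)/(-1803 + 2491))/(-2751) + g(-62, -39)/2114 = ((688 + 2302)/(-1803 + 2491))/(-2751) + 4/2114 = (2990/688)*(-1/2751) + 4*(1/2114) = (2990*(1/688))*(-1/2751) + 2/1057 = (1495/344)*(-1/2751) + 2/1057 = -1495/946344 + 2/1057 = 6377/20413992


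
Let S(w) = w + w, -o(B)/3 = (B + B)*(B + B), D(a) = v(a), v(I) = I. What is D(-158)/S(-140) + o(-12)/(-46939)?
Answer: 3950101/6571460 ≈ 0.60110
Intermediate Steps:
D(a) = a
o(B) = -12*B**2 (o(B) = -3*(B + B)*(B + B) = -3*2*B*2*B = -12*B**2)
S(w) = 2*w
D(-158)/S(-140) + o(-12)/(-46939) = -158/(2*(-140)) - 12*(-12)**2/(-46939) = -158/(-280) - 12*144*(-1/46939) = -158*(-1/280) - 1728*(-1/46939) = 79/140 + 1728/46939 = 3950101/6571460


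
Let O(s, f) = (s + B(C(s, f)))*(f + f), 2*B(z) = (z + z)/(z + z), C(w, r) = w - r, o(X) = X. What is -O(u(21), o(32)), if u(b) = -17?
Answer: 1056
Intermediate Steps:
B(z) = ½ (B(z) = ((z + z)/(z + z))/2 = ((2*z)/((2*z)))/2 = ((2*z)*(1/(2*z)))/2 = (½)*1 = ½)
O(s, f) = 2*f*(½ + s) (O(s, f) = (s + ½)*(f + f) = (½ + s)*(2*f) = 2*f*(½ + s))
-O(u(21), o(32)) = -32*(1 + 2*(-17)) = -32*(1 - 34) = -32*(-33) = -1*(-1056) = 1056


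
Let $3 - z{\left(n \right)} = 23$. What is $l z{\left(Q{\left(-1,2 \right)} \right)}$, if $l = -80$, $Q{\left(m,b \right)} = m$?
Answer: $1600$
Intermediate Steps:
$z{\left(n \right)} = -20$ ($z{\left(n \right)} = 3 - 23 = -20$)
$l z{\left(Q{\left(-1,2 \right)} \right)} = \left(-80\right) \left(-20\right) = 1600$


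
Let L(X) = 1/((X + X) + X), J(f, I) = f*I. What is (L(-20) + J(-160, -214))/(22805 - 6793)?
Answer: 2054399/960720 ≈ 2.1384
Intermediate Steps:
J(f, I) = I*f
L(X) = 1/(3*X) (L(X) = 1/(2*X + X) = 1/(3*X))
(L(-20) + J(-160, -214))/(22805 - 6793) = ((1/3)/(-20) - 214*(-160))/(22805 - 6793) = ((1/3)*(-1/20) + 34240)/16012 = (-1/60 + 34240)*(1/16012) = (2054399/60)*(1/16012) = 2054399/960720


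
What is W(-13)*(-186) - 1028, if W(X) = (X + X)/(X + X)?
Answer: -1214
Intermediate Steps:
W(X) = 1 (W(X) = (2*X)/((2*X)) = (2*X)*(1/(2*X)) = 1)
W(-13)*(-186) - 1028 = 1*(-186) - 1028 = -186 - 1028 = -1214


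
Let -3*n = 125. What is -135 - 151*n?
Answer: 18470/3 ≈ 6156.7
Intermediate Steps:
n = -125/3 (n = -⅓*125 = -125/3 ≈ -41.667)
-135 - 151*n = -135 - 151*(-125/3) = -135 + 18875/3 = 18470/3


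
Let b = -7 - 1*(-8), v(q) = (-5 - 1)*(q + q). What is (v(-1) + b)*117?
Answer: 1521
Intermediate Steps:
v(q) = -12*q
b = 1 (b = -7 + 8 = 1)
(v(-1) + b)*117 = (-12*(-1) + 1)*117 = (12 + 1)*117 = 13*117 = 1521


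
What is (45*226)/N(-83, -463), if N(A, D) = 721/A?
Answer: -844110/721 ≈ -1170.7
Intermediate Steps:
(45*226)/N(-83, -463) = (45*226)/((721/(-83))) = 10170/((721*(-1/83))) = 10170/(-721/83) = 10170*(-83/721) = -844110/721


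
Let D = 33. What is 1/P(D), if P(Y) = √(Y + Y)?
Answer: √66/66 ≈ 0.12309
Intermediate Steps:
P(Y) = √2*√Y (P(Y) = √(2*Y) = √2*√Y)
1/P(D) = 1/(√2*√33) = 1/(√66) = √66/66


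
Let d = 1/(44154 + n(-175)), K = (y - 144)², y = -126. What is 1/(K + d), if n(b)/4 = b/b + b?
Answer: 43458/3168088201 ≈ 1.3717e-5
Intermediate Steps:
n(b) = 4 + 4*b (n(b) = 4*(b/b + b) = 4*(1 + b) = 4 + 4*b)
K = 72900 (K = (-126 - 144)² = (-270)² = 72900)
d = 1/43458 (d = 1/(44154 + (4 + 4*(-175))) = 1/(44154 + (4 - 700)) = 1/(44154 - 696) = 1/43458 ≈ 2.3011e-5)
1/(K + d) = 1/(72900 + 1/43458) = 1/(3168088201/43458) = 43458/3168088201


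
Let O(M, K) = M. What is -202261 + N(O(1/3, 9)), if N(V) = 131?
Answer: -202130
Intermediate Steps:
-202261 + N(O(1/3, 9)) = -202261 + 131 = -202130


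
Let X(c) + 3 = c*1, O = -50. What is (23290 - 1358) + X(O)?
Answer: 21879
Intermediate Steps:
X(c) = -3 + c (X(c) = -3 + c*1 = -3 + c)
(23290 - 1358) + X(O) = (23290 - 1358) + (-3 - 50) = 21932 - 53 = 21879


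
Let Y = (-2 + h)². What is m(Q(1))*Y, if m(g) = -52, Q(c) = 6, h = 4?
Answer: -208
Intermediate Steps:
Y = 4 (Y = (-2 + 4)² = 2² = 4)
m(Q(1))*Y = -52*4 = -208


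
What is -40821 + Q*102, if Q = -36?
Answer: -44493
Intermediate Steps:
-40821 + Q*102 = -40821 - 36*102 = -40821 - 3672 = -44493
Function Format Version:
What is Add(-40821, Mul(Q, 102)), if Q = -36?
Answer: -44493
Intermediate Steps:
Add(-40821, Mul(Q, 102)) = Add(-40821, Mul(-36, 102)) = Add(-40821, -3672) = -44493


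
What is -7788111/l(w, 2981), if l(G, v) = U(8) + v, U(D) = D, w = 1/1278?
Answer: -7788111/2989 ≈ -2605.6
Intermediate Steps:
w = 1/1278 ≈ 0.00078247
l(G, v) = 8 + v
-7788111/l(w, 2981) = -7788111/(8 + 2981) = -7788111/2989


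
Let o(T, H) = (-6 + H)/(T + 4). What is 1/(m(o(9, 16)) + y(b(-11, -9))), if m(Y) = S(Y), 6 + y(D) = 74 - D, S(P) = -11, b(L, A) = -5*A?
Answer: 1/12 ≈ 0.083333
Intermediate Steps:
o(T, H) = (-6 + H)/(4 + T)
y(D) = 68 - D (y(D) = -6 + (74 - D) = 68 - D)
m(Y) = -11
1/(m(o(9, 16)) + y(b(-11, -9))) = 1/(-11 + (68 - (-5)*(-9))) = 1/(-11 + (68 - 1*45)) = 1/(-11 + (68 - 45)) = 1/(-11 + 23) = 1/12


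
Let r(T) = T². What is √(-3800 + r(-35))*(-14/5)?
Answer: -14*I*√103 ≈ -142.08*I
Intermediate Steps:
√(-3800 + r(-35))*(-14/5) = √(-3800 + (-35)²)*(-14/5) = √(-3800 + 1225)*(-14*⅕) = √(-2575)*(-14/5) = (5*I*√103)*(-14/5) = -14*I*√103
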